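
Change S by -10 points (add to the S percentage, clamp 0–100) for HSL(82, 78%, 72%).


Original S = 78%
Adjustment = -10 percentage points
New S = 78 + (-10) = 68
Clamp to [0, 100] → 68
= HSL(82°, 68%, 72%)


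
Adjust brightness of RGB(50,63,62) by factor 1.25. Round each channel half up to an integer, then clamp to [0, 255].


Multiply each channel by 1.25, round half up, clamp to [0, 255]
R: 50×1.25 = 62.5 → round → 63
G: 63×1.25 = 78.75 → round → 79
B: 62×1.25 = 77.5 → round → 78
= RGB(63, 79, 78)


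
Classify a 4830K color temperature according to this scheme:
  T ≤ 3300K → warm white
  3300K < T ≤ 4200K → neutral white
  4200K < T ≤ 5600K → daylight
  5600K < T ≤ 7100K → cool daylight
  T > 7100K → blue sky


Temperature: 4830K
4200K < 4830K ≤ 5600K → daylight
Classification: daylight


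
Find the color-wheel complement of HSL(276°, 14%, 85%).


Complement = opposite side of color wheel = hue + 180°
H' = (276 + 180) mod 360 = 96°
S and L unchanged.
= HSL(96°, 14%, 85%)


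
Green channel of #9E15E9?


Color: #9E15E9
R = 9E = 158
G = 15 = 21
B = E9 = 233
Green = 21


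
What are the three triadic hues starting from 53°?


Triadic: equally spaced at 120° intervals
H1 = 53°
H2 = (53 + 120) mod 360 = 173°
H3 = (53 + 240) mod 360 = 293°
Triadic = 53°, 173°, 293°


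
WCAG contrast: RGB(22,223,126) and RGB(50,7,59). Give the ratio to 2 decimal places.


Linearize each sRGB channel c=v/255: c/12.92 if c ≤ 0.04045 else ((c+0.055)/1.055)^2.4
L = 0.2126×R_lin + 0.7152×G_lin + 0.0722×B_lin
Color 1 (22,223,126):
  R=22: 22/255≈0.0863 > 0.04045 → ((0.0863+0.055)/1.055)^2.4 ≈ 0.00802
  G=223: 223/255≈0.8745 > 0.04045 → ((0.8745+0.055)/1.055)^2.4 ≈ 0.73791
  B=126: 126/255≈0.4941 > 0.04045 → ((0.4941+0.055)/1.055)^2.4 ≈ 0.20864
  L1 = 0.2126×0.00802 + 0.7152×0.73791 + 0.0722×0.20864 ≈ 0.54452
Color 2 (50,7,59):
  R=50: 50/255≈0.1961 > 0.04045 → ((0.1961+0.055)/1.055)^2.4 ≈ 0.03190
  G=7: 7/255≈0.0275 ≤ 0.04045 → 0.0275/12.92 ≈ 0.00212
  B=59: 59/255≈0.2314 > 0.04045 → ((0.2314+0.055)/1.055)^2.4 ≈ 0.04374
  L2 = 0.2126×0.03190 + 0.7152×0.00212 + 0.0722×0.04374 ≈ 0.01146
Lighter = 0.54452, Darker = 0.01146
Ratio = (L_lighter + 0.05) / (L_darker + 0.05)
Ratio = (0.54452 + 0.05) / (0.01146 + 0.05) = 0.59452 / 0.06146 ≈ 9.6736
Ratio ≈ 9.67:1


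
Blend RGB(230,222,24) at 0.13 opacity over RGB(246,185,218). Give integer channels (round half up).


C = α×F + (1-α)×B, with 1-α = 0.87
R: 0.13×230 + 0.87×246 = 29.90 + 214.02 = 243.92 → 244
G: 0.13×222 + 0.87×185 = 28.86 + 160.95 = 189.81 → 190
B: 0.13×24 + 0.87×218 = 3.12 + 189.66 = 192.78 → 193
= RGB(244, 190, 193)


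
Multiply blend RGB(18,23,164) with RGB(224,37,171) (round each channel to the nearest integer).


Multiply: C = A×B/255, rounded to nearest integer
R: 18×224/255 = 4032/255 ≈ 15.812 → 16
G: 23×37/255 = 851/255 ≈ 3.337 → 3
B: 164×171/255 = 28044/255 ≈ 109.976 → 110
= RGB(16, 3, 110)


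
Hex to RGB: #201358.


20 → 32 (R)
13 → 19 (G)
58 → 88 (B)
= RGB(32, 19, 88)


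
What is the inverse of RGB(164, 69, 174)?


Invert: (255-R, 255-G, 255-B)
R: 255-164 = 91
G: 255-69 = 186
B: 255-174 = 81
= RGB(91, 186, 81)


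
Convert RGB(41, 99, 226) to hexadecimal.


R = 41 → 29 (hex)
G = 99 → 63 (hex)
B = 226 → E2 (hex)
Hex = #2963E2


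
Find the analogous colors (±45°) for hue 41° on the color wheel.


Base hue: 41°
Left analog: (41 - 45) mod 360 = 356°
Right analog: (41 + 45) mod 360 = 86°
Analogous hues = 356° and 86°


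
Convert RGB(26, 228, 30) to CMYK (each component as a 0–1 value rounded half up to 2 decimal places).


R'=26/255≈0.1020, G'=228/255≈0.8941, B'=30/255≈0.1176
K = 1 - max(R',G',B') = 1 - 228/255 = 27/255 = 0.10588… → 0.11
(1-R'-K)/(1-K) simplifies to (max-R)/max with max = 228:
C = (228-26)/228 = 202/228 = 0.88596… → 0.89
M = (228-228)/228 = 0/228 = 0 → 0.00
Y = (228-30)/228 = 198/228 = 0.86842… → 0.87
= CMYK(0.89, 0.00, 0.87, 0.11)


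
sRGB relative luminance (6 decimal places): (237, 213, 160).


Linearize each channel (sRGB transfer function): c = v/255; c_lin = c/12.92 if c ≤ 0.04045, else ((c+0.055)/1.055)^2.4
  R: 237/255 ≈ 0.929412 > 0.04045 → ((0.929412+0.055)/1.055)^2.4 ≈ 0.846873
  G: 213/255 ≈ 0.835294 > 0.04045 → ((0.835294+0.055)/1.055)^2.4 ≈ 0.665387
  B: 160/255 ≈ 0.627451 > 0.04045 → ((0.627451+0.055)/1.055)^2.4 ≈ 0.351533
R_lin = 0.846873, G_lin = 0.665387, B_lin = 0.351533
L = 0.2126×R + 0.7152×G + 0.0722×B
L = 0.2126×0.846873 + 0.7152×0.665387 + 0.0722×0.351533
L ≈ 0.681311


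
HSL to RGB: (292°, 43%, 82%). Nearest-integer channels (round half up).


H=292°, S=0.43, L=0.82
C = (1-|2L-1|)×S = (1-|0.64|)×0.43 = 0.1548
H' = H/60 = 292/60 ≈ 4.8667; X = C×(1-|H' mod 2 - 1|) = 0.13416
m = L - C/2 = 0.82 - 0.0774 = 0.7426
Sector ⌊H'⌋ = 4 → (R',G',B') = (0.13416, 0.0, 0.1548)
RGB = ((R'+m)×255, (G'+m)×255, (B'+m)×255) = (223.5738, 189.363, 228.837)
Round half up → RGB(224, 189, 229)


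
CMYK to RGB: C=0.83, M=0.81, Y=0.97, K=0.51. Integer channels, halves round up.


R = 255 × (1-C) × (1-K) = 255 × 0.17 × 0.49 = 21.2415 → 21
G = 255 × (1-M) × (1-K) = 255 × 0.19 × 0.49 = 23.7405 → 24
B = 255 × (1-Y) × (1-K) = 255 × 0.03 × 0.49 = 3.7485 → 4
= RGB(21, 24, 4)


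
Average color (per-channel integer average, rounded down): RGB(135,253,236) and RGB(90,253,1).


Midpoint: each channel = ⌊(C₁+C₂)/2⌋
R: ⌊(135+90)/2⌋ = 112
G: ⌊(253+253)/2⌋ = 253
B: ⌊(236+1)/2⌋ = 118
= RGB(112, 253, 118)


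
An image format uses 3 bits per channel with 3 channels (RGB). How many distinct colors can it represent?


Total bits = 3 bits/channel × 3 channels = 9 bits
Distinct colors = 2^9
= 512 colors


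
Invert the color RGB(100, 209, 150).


Invert: (255-R, 255-G, 255-B)
R: 255-100 = 155
G: 255-209 = 46
B: 255-150 = 105
= RGB(155, 46, 105)


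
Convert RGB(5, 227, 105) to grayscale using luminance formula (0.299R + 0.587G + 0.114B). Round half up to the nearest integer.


Gray = 0.299×R + 0.587×G + 0.114×B
Gray = 0.299×5 + 0.587×227 + 0.114×105
Gray = 1.495 + 133.249 + 11.970
Gray = 146.714 → round half up → 147
Gray = 147


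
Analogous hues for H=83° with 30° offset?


Base hue: 83°
Left analog: (83 - 30) mod 360 = 53°
Right analog: (83 + 30) mod 360 = 113°
Analogous hues = 53° and 113°


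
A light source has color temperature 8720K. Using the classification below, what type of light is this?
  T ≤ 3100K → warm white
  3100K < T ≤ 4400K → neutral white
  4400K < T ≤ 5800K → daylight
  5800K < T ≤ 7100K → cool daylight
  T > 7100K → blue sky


Temperature: 8720K
8720K > 7100K → blue sky
Classification: blue sky


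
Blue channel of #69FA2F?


Color: #69FA2F
R = 69 = 105
G = FA = 250
B = 2F = 47
Blue = 47


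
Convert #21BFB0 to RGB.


21 → 33 (R)
BF → 191 (G)
B0 → 176 (B)
= RGB(33, 191, 176)


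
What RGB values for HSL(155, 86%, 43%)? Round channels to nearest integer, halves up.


H=155°, S=0.86, L=0.43
C = (1-|2L-1|)×S = (1-|-0.14|)×0.86 = 0.7396
H' = H/60 = 155/60 ≈ 2.5833; X = C×(1-|H' mod 2 - 1|) ≈ 0.4314
m = L - C/2 = 0.43 - 0.3698 = 0.0602
Sector ⌊H'⌋ = 2 → (R',G',B') = (0.0, 0.7396, ≈0.4314)
RGB = ((R'+m)×255, (G'+m)×255, (B'+m)×255) = (15.351, 203.949, 125.3665)
Round half up → RGB(15, 204, 125)


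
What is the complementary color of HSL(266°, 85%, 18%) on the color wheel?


Complement = opposite side of color wheel = hue + 180°
H' = (266 + 180) mod 360 = 86°
S and L unchanged.
= HSL(86°, 85%, 18%)


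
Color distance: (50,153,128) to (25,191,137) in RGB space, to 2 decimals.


d = √[(R₁-R₂)² + (G₁-G₂)² + (B₁-B₂)²]
d = √[(50-25)² + (153-191)² + (128-137)²]
d = √[625 + 1444 + 81]
d = √2150
d ≈ 46.37


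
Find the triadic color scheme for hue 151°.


Triadic: equally spaced at 120° intervals
H1 = 151°
H2 = (151 + 120) mod 360 = 271°
H3 = (151 + 240) mod 360 = 31°
Triadic = 151°, 271°, 31°


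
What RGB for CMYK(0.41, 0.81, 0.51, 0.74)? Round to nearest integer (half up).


R = 255 × (1-C) × (1-K) = 255 × 0.59 × 0.26 = 39.117 → 39
G = 255 × (1-M) × (1-K) = 255 × 0.19 × 0.26 = 12.597 → 13
B = 255 × (1-Y) × (1-K) = 255 × 0.49 × 0.26 = 32.487 → 32
= RGB(39, 13, 32)


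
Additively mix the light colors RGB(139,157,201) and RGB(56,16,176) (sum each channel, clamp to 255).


Additive: each channel = min(255, C₁+C₂)
R: 139+56 = 195 → 195
G: 157+16 = 173 → 173
B: 201+176 = 377 → 255
= RGB(195, 173, 255)


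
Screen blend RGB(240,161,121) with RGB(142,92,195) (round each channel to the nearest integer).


Screen: C = 255 - (255-A)×(255-B)/255, rounded to nearest integer
R: 255 - (255-240)×(255-142)/255 = 255 - 1695/255 ≈ 255 - 6.647 = 248.353 → 248
G: 255 - (255-161)×(255-92)/255 = 255 - 15322/255 ≈ 255 - 60.086 = 194.914 → 195
B: 255 - (255-121)×(255-195)/255 = 255 - 8040/255 ≈ 255 - 31.529 = 223.471 → 223
= RGB(248, 195, 223)


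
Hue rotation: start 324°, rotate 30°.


New hue = (H + rotation) mod 360
New hue = (324 + 30) mod 360
= 354 mod 360
= 354°


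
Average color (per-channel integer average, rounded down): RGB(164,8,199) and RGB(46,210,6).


Midpoint: each channel = ⌊(C₁+C₂)/2⌋
R: ⌊(164+46)/2⌋ = 105
G: ⌊(8+210)/2⌋ = 109
B: ⌊(199+6)/2⌋ = 102
= RGB(105, 109, 102)


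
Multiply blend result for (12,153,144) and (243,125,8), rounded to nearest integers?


Multiply: C = A×B/255, rounded to nearest integer
R: 12×243/255 = 2916/255 ≈ 11.435 → 11
G: 153×125/255 = 19125/255 ≈ 75.000 → 75
B: 144×8/255 = 1152/255 ≈ 4.518 → 5
= RGB(11, 75, 5)


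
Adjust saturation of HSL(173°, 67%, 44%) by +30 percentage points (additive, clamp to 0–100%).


Original S = 67%
Adjustment = +30 percentage points
New S = 67 + (30) = 97
Clamp to [0, 100] → 97
= HSL(173°, 97%, 44%)


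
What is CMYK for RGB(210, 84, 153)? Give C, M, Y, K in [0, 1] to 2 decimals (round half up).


R'=210/255≈0.8235, G'=84/255≈0.3294, B'=153/255≈0.6000
K = 1 - max(R',G',B') = 1 - 210/255 = 45/255 = 0.17647… → 0.18
(1-R'-K)/(1-K) simplifies to (max-R)/max with max = 210:
C = (210-210)/210 = 0/210 = 0 → 0.00
M = (210-84)/210 = 126/210 = 0.6 → 0.60
Y = (210-153)/210 = 57/210 = 0.27142… → 0.27
= CMYK(0.00, 0.60, 0.27, 0.18)


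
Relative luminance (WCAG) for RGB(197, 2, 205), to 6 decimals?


Linearize each channel (sRGB transfer function): c = v/255; c_lin = c/12.92 if c ≤ 0.04045, else ((c+0.055)/1.055)^2.4
  R: 197/255 ≈ 0.772549 > 0.04045 → ((0.772549+0.055)/1.055)^2.4 ≈ 0.558340
  G: 2/255 ≈ 0.007843 ≤ 0.04045 → 0.007843/12.92 ≈ 0.000607
  B: 205/255 ≈ 0.803922 > 0.04045 → ((0.803922+0.055)/1.055)^2.4 ≈ 0.610496
R_lin = 0.558340, G_lin = 0.000607, B_lin = 0.610496
L = 0.2126×R + 0.7152×G + 0.0722×B
L = 0.2126×0.558340 + 0.7152×0.000607 + 0.0722×0.610496
L ≈ 0.163215


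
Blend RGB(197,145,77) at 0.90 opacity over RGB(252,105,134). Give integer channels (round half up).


C = α×F + (1-α)×B, with 1-α = 0.10
R: 0.90×197 + 0.10×252 = 177.30 + 25.20 = 202.50 → 203
G: 0.90×145 + 0.10×105 = 130.50 + 10.50 = 141.00 → 141
B: 0.90×77 + 0.10×134 = 69.30 + 13.40 = 82.70 → 83
= RGB(203, 141, 83)


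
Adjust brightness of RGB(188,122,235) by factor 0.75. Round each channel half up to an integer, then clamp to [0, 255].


Multiply each channel by 0.75, round half up, clamp to [0, 255]
R: 188×0.75 = 141
G: 122×0.75 = 91.5 → round → 92
B: 235×0.75 = 176.25 → round → 176
= RGB(141, 92, 176)


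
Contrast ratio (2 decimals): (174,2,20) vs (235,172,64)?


Linearize each sRGB channel c=v/255: c/12.92 if c ≤ 0.04045 else ((c+0.055)/1.055)^2.4
L = 0.2126×R_lin + 0.7152×G_lin + 0.0722×B_lin
Color 1 (174,2,20):
  R=174: 174/255≈0.6824 > 0.04045 → ((0.6824+0.055)/1.055)^2.4 ≈ 0.42327
  G=2: 2/255≈0.0078 ≤ 0.04045 → 0.0078/12.92 ≈ 0.00061
  B=20: 20/255≈0.0784 > 0.04045 → ((0.0784+0.055)/1.055)^2.4 ≈ 0.00700
  L1 = 0.2126×0.42327 + 0.7152×0.00061 + 0.0722×0.00700 ≈ 0.09093
Color 2 (235,172,64):
  R=235: 235/255≈0.9216 > 0.04045 → ((0.9216+0.055)/1.055)^2.4 ≈ 0.83077
  G=172: 172/255≈0.6745 > 0.04045 → ((0.6745+0.055)/1.055)^2.4 ≈ 0.41254
  B=64: 64/255≈0.2510 > 0.04045 → ((0.2510+0.055)/1.055)^2.4 ≈ 0.05127
  L2 = 0.2126×0.83077 + 0.7152×0.41254 + 0.0722×0.05127 ≈ 0.47537
Lighter = 0.47537, Darker = 0.09093
Ratio = (L_lighter + 0.05) / (L_darker + 0.05)
Ratio = (0.47537 + 0.05) / (0.09093 + 0.05) = 0.52537 / 0.14093 ≈ 3.7280
Ratio ≈ 3.73:1


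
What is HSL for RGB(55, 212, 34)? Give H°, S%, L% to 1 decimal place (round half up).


Normalize: R'=55/255≈0.2157, G'=212/255≈0.8314, B'=34/255≈0.1333
Max=212/255, Min=34/255, Δ=Max-Min=178/255
L = (Max+Min)/2 = (212+34)/510 = 246/510 = 0.48235… → L = 48.2%
L ≤ 0.5 → S = Δ/(Max+Min) = 178/(212+34) = 178/246 = 0.72357… → S = 72.4%
(the 1/255 factors cancel in S and H, so raw channel differences can be used)
Max is G' → H = 60 × ((B-R)/Δ + 2) = 60 × ((34-55)/178 + 2)
  -21/178 + 2 = -0.1179… + 2 = 1.8820…
  H = 60 × 1.8820… = 112.921…° → H = 112.9°
= HSL(112.9°, 72.4%, 48.2%)


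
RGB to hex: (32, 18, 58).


R = 32 → 20 (hex)
G = 18 → 12 (hex)
B = 58 → 3A (hex)
Hex = #20123A


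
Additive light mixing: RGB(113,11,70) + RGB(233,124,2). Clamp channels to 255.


Additive: each channel = min(255, C₁+C₂)
R: 113+233 = 346 → 255
G: 11+124 = 135 → 135
B: 70+2 = 72 → 72
= RGB(255, 135, 72)


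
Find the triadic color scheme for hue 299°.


Triadic: equally spaced at 120° intervals
H1 = 299°
H2 = (299 + 120) mod 360 = 59°
H3 = (299 + 240) mod 360 = 179°
Triadic = 299°, 59°, 179°


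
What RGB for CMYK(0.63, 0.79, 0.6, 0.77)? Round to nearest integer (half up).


R = 255 × (1-C) × (1-K) = 255 × 0.37 × 0.23 = 21.7005 → 22
G = 255 × (1-M) × (1-K) = 255 × 0.21 × 0.23 = 12.3165 → 12
B = 255 × (1-Y) × (1-K) = 255 × 0.40 × 0.23 = 23.46 → 23
= RGB(22, 12, 23)


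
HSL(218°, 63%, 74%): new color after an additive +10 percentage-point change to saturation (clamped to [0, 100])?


Original S = 63%
Adjustment = +10 percentage points
New S = 63 + (10) = 73
Clamp to [0, 100] → 73
= HSL(218°, 73%, 74%)


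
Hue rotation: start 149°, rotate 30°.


New hue = (H + rotation) mod 360
New hue = (149 + 30) mod 360
= 179 mod 360
= 179°


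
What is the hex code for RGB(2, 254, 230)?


R = 2 → 02 (hex)
G = 254 → FE (hex)
B = 230 → E6 (hex)
Hex = #02FEE6


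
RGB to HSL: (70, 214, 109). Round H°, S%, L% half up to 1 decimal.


Normalize: R'=70/255≈0.2745, G'=214/255≈0.8392, B'=109/255≈0.4275
Max=214/255, Min=70/255, Δ=Max-Min=144/255
L = (Max+Min)/2 = (214+70)/510 = 284/510 = 0.55686… → L = 55.7%
L > 0.5 → S = Δ/(2-Max-Min) = 144/(510-214-70) = 144/226 = 0.63716… → S = 63.7%
(the 1/255 factors cancel in S and H, so raw channel differences can be used)
Max is G' → H = 60 × ((B-R)/Δ + 2) = 60 × ((109-70)/144 + 2)
  39/144 + 2 = 0.2708… + 2 = 2.2708…
  H = 60 × 2.2708… = 136.25° → H = 136.3°
= HSL(136.3°, 63.7%, 55.7%)


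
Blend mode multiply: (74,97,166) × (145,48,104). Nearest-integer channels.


Multiply: C = A×B/255, rounded to nearest integer
R: 74×145/255 = 10730/255 ≈ 42.078 → 42
G: 97×48/255 = 4656/255 ≈ 18.259 → 18
B: 166×104/255 = 17264/255 ≈ 67.702 → 68
= RGB(42, 18, 68)


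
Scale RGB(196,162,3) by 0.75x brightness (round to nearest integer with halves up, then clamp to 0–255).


Multiply each channel by 0.75, round half up, clamp to [0, 255]
R: 196×0.75 = 147
G: 162×0.75 = 121.5 → round → 122
B: 3×0.75 = 2.25 → round → 2
= RGB(147, 122, 2)


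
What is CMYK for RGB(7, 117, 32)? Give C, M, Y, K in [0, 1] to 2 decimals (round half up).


R'=7/255≈0.0275, G'=117/255≈0.4588, B'=32/255≈0.1255
K = 1 - max(R',G',B') = 1 - 117/255 = 138/255 = 0.54117… → 0.54
(1-R'-K)/(1-K) simplifies to (max-R)/max with max = 117:
C = (117-7)/117 = 110/117 = 0.94017… → 0.94
M = (117-117)/117 = 0/117 = 0 → 0.00
Y = (117-32)/117 = 85/117 = 0.72649… → 0.73
= CMYK(0.94, 0.00, 0.73, 0.54)


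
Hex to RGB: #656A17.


65 → 101 (R)
6A → 106 (G)
17 → 23 (B)
= RGB(101, 106, 23)


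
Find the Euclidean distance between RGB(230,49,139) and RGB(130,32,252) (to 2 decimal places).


d = √[(R₁-R₂)² + (G₁-G₂)² + (B₁-B₂)²]
d = √[(230-130)² + (49-32)² + (139-252)²]
d = √[10000 + 289 + 12769]
d = √23058
d ≈ 151.85


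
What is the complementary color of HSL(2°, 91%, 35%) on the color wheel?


Complement = opposite side of color wheel = hue + 180°
H' = (2 + 180) mod 360 = 182°
S and L unchanged.
= HSL(182°, 91%, 35%)


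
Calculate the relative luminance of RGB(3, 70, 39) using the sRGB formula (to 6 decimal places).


Linearize each channel (sRGB transfer function): c = v/255; c_lin = c/12.92 if c ≤ 0.04045, else ((c+0.055)/1.055)^2.4
  R: 3/255 ≈ 0.011765 ≤ 0.04045 → 0.011765/12.92 ≈ 0.000911
  G: 70/255 ≈ 0.274510 > 0.04045 → ((0.274510+0.055)/1.055)^2.4 ≈ 0.061246
  B: 39/255 ≈ 0.152941 > 0.04045 → ((0.152941+0.055)/1.055)^2.4 ≈ 0.020289
R_lin = 0.000911, G_lin = 0.061246, B_lin = 0.020289
L = 0.2126×R + 0.7152×G + 0.0722×B
L = 0.2126×0.000911 + 0.7152×0.061246 + 0.0722×0.020289
L ≈ 0.045462


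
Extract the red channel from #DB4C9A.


Color: #DB4C9A
R = DB = 219
G = 4C = 76
B = 9A = 154
Red = 219


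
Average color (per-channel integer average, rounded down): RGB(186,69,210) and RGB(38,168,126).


Midpoint: each channel = ⌊(C₁+C₂)/2⌋
R: ⌊(186+38)/2⌋ = 112
G: ⌊(69+168)/2⌋ = 118
B: ⌊(210+126)/2⌋ = 168
= RGB(112, 118, 168)


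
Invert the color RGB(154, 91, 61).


Invert: (255-R, 255-G, 255-B)
R: 255-154 = 101
G: 255-91 = 164
B: 255-61 = 194
= RGB(101, 164, 194)


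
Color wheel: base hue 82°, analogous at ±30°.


Base hue: 82°
Left analog: (82 - 30) mod 360 = 52°
Right analog: (82 + 30) mod 360 = 112°
Analogous hues = 52° and 112°


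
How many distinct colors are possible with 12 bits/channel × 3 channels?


Total bits = 12 bits/channel × 3 channels = 36 bits
Distinct colors = 2^36
= 68,719,476,736 colors


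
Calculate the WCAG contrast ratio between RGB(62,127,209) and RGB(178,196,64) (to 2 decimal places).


Linearize each sRGB channel c=v/255: c/12.92 if c ≤ 0.04045 else ((c+0.055)/1.055)^2.4
L = 0.2126×R_lin + 0.7152×G_lin + 0.0722×B_lin
Color 1 (62,127,209):
  R=62: 62/255≈0.2431 > 0.04045 → ((0.2431+0.055)/1.055)^2.4 ≈ 0.04817
  G=127: 127/255≈0.4980 > 0.04045 → ((0.4980+0.055)/1.055)^2.4 ≈ 0.21223
  B=209: 209/255≈0.8196 > 0.04045 → ((0.8196+0.055)/1.055)^2.4 ≈ 0.63760
  L1 = 0.2126×0.04817 + 0.7152×0.21223 + 0.0722×0.63760 ≈ 0.20806
Color 2 (178,196,64):
  R=178: 178/255≈0.6980 > 0.04045 → ((0.6980+0.055)/1.055)^2.4 ≈ 0.44520
  G=196: 196/255≈0.7686 > 0.04045 → ((0.7686+0.055)/1.055)^2.4 ≈ 0.55201
  B=64: 64/255≈0.2510 > 0.04045 → ((0.2510+0.055)/1.055)^2.4 ≈ 0.05127
  L2 = 0.2126×0.44520 + 0.7152×0.55201 + 0.0722×0.05127 ≈ 0.49315
Lighter = 0.49315, Darker = 0.20806
Ratio = (L_lighter + 0.05) / (L_darker + 0.05)
Ratio = (0.49315 + 0.05) / (0.20806 + 0.05) = 0.54315 / 0.25806 ≈ 2.1047
Ratio ≈ 2.10:1


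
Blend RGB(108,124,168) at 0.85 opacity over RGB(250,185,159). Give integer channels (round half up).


C = α×F + (1-α)×B, with 1-α = 0.15
R: 0.85×108 + 0.15×250 = 91.80 + 37.50 = 129.30 → 129
G: 0.85×124 + 0.15×185 = 105.40 + 27.75 = 133.15 → 133
B: 0.85×168 + 0.15×159 = 142.80 + 23.85 = 166.65 → 167
= RGB(129, 133, 167)


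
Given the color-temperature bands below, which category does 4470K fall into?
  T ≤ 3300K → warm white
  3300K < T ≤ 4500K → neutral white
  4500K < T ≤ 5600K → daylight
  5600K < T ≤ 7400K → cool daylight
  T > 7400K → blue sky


Temperature: 4470K
3300K < 4470K ≤ 4500K → neutral white
Classification: neutral white


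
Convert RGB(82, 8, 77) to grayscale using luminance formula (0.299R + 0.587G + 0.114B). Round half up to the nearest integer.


Gray = 0.299×R + 0.587×G + 0.114×B
Gray = 0.299×82 + 0.587×8 + 0.114×77
Gray = 24.518 + 4.696 + 8.778
Gray = 37.992 → round half up → 38
Gray = 38


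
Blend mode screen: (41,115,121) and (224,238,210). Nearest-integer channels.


Screen: C = 255 - (255-A)×(255-B)/255, rounded to nearest integer
R: 255 - (255-41)×(255-224)/255 = 255 - 6634/255 ≈ 255 - 26.016 = 228.984 → 229
G: 255 - (255-115)×(255-238)/255 = 255 - 2380/255 ≈ 255 - 9.333 = 245.667 → 246
B: 255 - (255-121)×(255-210)/255 = 255 - 6030/255 ≈ 255 - 23.647 = 231.353 → 231
= RGB(229, 246, 231)


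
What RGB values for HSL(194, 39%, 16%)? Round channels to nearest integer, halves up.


H=194°, S=0.39, L=0.16
C = (1-|2L-1|)×S = (1-|-0.68|)×0.39 = 0.1248
H' = H/60 = 194/60 ≈ 3.2333; X = C×(1-|H' mod 2 - 1|) = 0.09568
m = L - C/2 = 0.16 - 0.0624 = 0.0976
Sector ⌊H'⌋ = 3 → (R',G',B') = (0.0, 0.09568, 0.1248)
RGB = ((R'+m)×255, (G'+m)×255, (B'+m)×255) = (24.888, 49.2864, 56.712)
Round half up → RGB(25, 49, 57)


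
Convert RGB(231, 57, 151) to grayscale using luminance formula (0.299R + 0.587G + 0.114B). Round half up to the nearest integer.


Gray = 0.299×R + 0.587×G + 0.114×B
Gray = 0.299×231 + 0.587×57 + 0.114×151
Gray = 69.069 + 33.459 + 17.214
Gray = 119.742 → round half up → 120
Gray = 120


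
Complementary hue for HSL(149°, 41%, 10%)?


Complement = opposite side of color wheel = hue + 180°
H' = (149 + 180) mod 360 = 329°
S and L unchanged.
= HSL(329°, 41%, 10%)


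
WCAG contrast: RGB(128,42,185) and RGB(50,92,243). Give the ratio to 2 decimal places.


Linearize each sRGB channel c=v/255: c/12.92 if c ≤ 0.04045 else ((c+0.055)/1.055)^2.4
L = 0.2126×R_lin + 0.7152×G_lin + 0.0722×B_lin
Color 1 (128,42,185):
  R=128: 128/255≈0.5020 > 0.04045 → ((0.5020+0.055)/1.055)^2.4 ≈ 0.21586
  G=42: 42/255≈0.1647 > 0.04045 → ((0.1647+0.055)/1.055)^2.4 ≈ 0.02315
  B=185: 185/255≈0.7255 > 0.04045 → ((0.7255+0.055)/1.055)^2.4 ≈ 0.48515
  L1 = 0.2126×0.21586 + 0.7152×0.02315 + 0.0722×0.48515 ≈ 0.09748
Color 2 (50,92,243):
  R=50: 50/255≈0.1961 > 0.04045 → ((0.1961+0.055)/1.055)^2.4 ≈ 0.03190
  G=92: 92/255≈0.3608 > 0.04045 → ((0.3608+0.055)/1.055)^2.4 ≈ 0.10702
  B=243: 243/255≈0.9529 > 0.04045 → ((0.9529+0.055)/1.055)^2.4 ≈ 0.89627
  L2 = 0.2126×0.03190 + 0.7152×0.10702 + 0.0722×0.89627 ≈ 0.14803
Lighter = 0.14803, Darker = 0.09748
Ratio = (L_lighter + 0.05) / (L_darker + 0.05)
Ratio = (0.14803 + 0.05) / (0.09748 + 0.05) = 0.19803 / 0.14748 ≈ 1.3428
Ratio ≈ 1.34:1


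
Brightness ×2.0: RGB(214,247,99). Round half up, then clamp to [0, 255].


Multiply each channel by 2.0, round half up, clamp to [0, 255]
R: 214×2.0 = 428 → clamp → 255
G: 247×2.0 = 494 → clamp → 255
B: 99×2.0 = 198
= RGB(255, 255, 198)


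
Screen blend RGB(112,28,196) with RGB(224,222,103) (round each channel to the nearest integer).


Screen: C = 255 - (255-A)×(255-B)/255, rounded to nearest integer
R: 255 - (255-112)×(255-224)/255 = 255 - 4433/255 ≈ 255 - 17.384 = 237.616 → 238
G: 255 - (255-28)×(255-222)/255 = 255 - 7491/255 ≈ 255 - 29.376 = 225.624 → 226
B: 255 - (255-196)×(255-103)/255 = 255 - 8968/255 ≈ 255 - 35.169 = 219.831 → 220
= RGB(238, 226, 220)


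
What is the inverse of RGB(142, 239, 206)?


Invert: (255-R, 255-G, 255-B)
R: 255-142 = 113
G: 255-239 = 16
B: 255-206 = 49
= RGB(113, 16, 49)


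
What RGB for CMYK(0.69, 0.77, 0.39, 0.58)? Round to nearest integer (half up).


R = 255 × (1-C) × (1-K) = 255 × 0.31 × 0.42 = 33.201 → 33
G = 255 × (1-M) × (1-K) = 255 × 0.23 × 0.42 = 24.633 → 25
B = 255 × (1-Y) × (1-K) = 255 × 0.61 × 0.42 = 65.331 → 65
= RGB(33, 25, 65)


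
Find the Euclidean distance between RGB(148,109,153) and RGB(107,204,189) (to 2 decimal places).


d = √[(R₁-R₂)² + (G₁-G₂)² + (B₁-B₂)²]
d = √[(148-107)² + (109-204)² + (153-189)²]
d = √[1681 + 9025 + 1296]
d = √12002
d ≈ 109.55


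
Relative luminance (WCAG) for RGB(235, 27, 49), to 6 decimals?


Linearize each channel (sRGB transfer function): c = v/255; c_lin = c/12.92 if c ≤ 0.04045, else ((c+0.055)/1.055)^2.4
  R: 235/255 ≈ 0.921569 > 0.04045 → ((0.921569+0.055)/1.055)^2.4 ≈ 0.830770
  G: 27/255 ≈ 0.105882 > 0.04045 → ((0.105882+0.055)/1.055)^2.4 ≈ 0.010960
  B: 49/255 ≈ 0.192157 > 0.04045 → ((0.192157+0.055)/1.055)^2.4 ≈ 0.030713
R_lin = 0.830770, G_lin = 0.010960, B_lin = 0.030713
L = 0.2126×R + 0.7152×G + 0.0722×B
L = 0.2126×0.830770 + 0.7152×0.010960 + 0.0722×0.030713
L ≈ 0.186678


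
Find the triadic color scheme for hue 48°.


Triadic: equally spaced at 120° intervals
H1 = 48°
H2 = (48 + 120) mod 360 = 168°
H3 = (48 + 240) mod 360 = 288°
Triadic = 48°, 168°, 288°


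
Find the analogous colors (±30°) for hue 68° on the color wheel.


Base hue: 68°
Left analog: (68 - 30) mod 360 = 38°
Right analog: (68 + 30) mod 360 = 98°
Analogous hues = 38° and 98°


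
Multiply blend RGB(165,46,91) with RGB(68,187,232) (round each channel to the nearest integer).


Multiply: C = A×B/255, rounded to nearest integer
R: 165×68/255 = 11220/255 ≈ 44.000 → 44
G: 46×187/255 = 8602/255 ≈ 33.733 → 34
B: 91×232/255 = 21112/255 ≈ 82.792 → 83
= RGB(44, 34, 83)


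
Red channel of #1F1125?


Color: #1F1125
R = 1F = 31
G = 11 = 17
B = 25 = 37
Red = 31


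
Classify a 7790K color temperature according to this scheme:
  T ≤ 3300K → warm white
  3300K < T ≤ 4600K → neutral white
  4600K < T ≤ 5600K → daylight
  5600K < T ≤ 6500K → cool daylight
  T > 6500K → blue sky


Temperature: 7790K
7790K > 6500K → blue sky
Classification: blue sky


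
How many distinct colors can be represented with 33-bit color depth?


Colors = 2^bits = 2^33
= 8,589,934,592 colors


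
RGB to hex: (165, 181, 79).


R = 165 → A5 (hex)
G = 181 → B5 (hex)
B = 79 → 4F (hex)
Hex = #A5B54F


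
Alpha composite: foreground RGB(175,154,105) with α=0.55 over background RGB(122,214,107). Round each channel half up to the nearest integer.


C = α×F + (1-α)×B, with 1-α = 0.45
R: 0.55×175 + 0.45×122 = 96.25 + 54.90 = 151.15 → 151
G: 0.55×154 + 0.45×214 = 84.70 + 96.30 = 181.00 → 181
B: 0.55×105 + 0.45×107 = 57.75 + 48.15 = 105.90 → 106
= RGB(151, 181, 106)


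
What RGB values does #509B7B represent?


50 → 80 (R)
9B → 155 (G)
7B → 123 (B)
= RGB(80, 155, 123)


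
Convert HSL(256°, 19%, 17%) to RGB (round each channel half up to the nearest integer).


H=256°, S=0.19, L=0.17
C = (1-|2L-1|)×S = (1-|-0.66|)×0.19 = 0.0646
H' = H/60 = 256/60 ≈ 4.2667; X = C×(1-|H' mod 2 - 1|) ≈ 0.0172
m = L - C/2 = 0.17 - 0.0323 = 0.1377
Sector ⌊H'⌋ = 4 → (R',G',B') = (≈0.0172, 0.0, 0.0646)
RGB = ((R'+m)×255, (G'+m)×255, (B'+m)×255) = (39.5063, 35.1135, 51.5865)
Round half up → RGB(40, 35, 52)


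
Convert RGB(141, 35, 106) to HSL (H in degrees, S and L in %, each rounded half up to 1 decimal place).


Normalize: R'=141/255≈0.5529, G'=35/255≈0.1373, B'=106/255≈0.4157
Max=141/255, Min=35/255, Δ=Max-Min=106/255
L = (Max+Min)/2 = (141+35)/510 = 176/510 = 0.34509… → L = 34.5%
L ≤ 0.5 → S = Δ/(Max+Min) = 106/(141+35) = 106/176 = 0.60227… → S = 60.2%
(the 1/255 factors cancel in S and H, so raw channel differences can be used)
Max is R' → H = 60 × (((G-B)/Δ) mod 6) = 60 × (((35-106)/106) mod 6)
  (-71)/106 = -0.6698…; negative, so add 6 → 5.3301…
  H = 60 × 5.3301… = 319.811…° → H = 319.8°
= HSL(319.8°, 60.2%, 34.5%)


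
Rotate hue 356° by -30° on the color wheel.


New hue = (H + rotation) mod 360
New hue = (356 -30) mod 360
= 326 mod 360
= 326°


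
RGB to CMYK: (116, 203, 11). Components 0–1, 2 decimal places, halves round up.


R'=116/255≈0.4549, G'=203/255≈0.7961, B'=11/255≈0.0431
K = 1 - max(R',G',B') = 1 - 203/255 = 52/255 = 0.20392… → 0.20
(1-R'-K)/(1-K) simplifies to (max-R)/max with max = 203:
C = (203-116)/203 = 87/203 = 0.42857… → 0.43
M = (203-203)/203 = 0/203 = 0 → 0.00
Y = (203-11)/203 = 192/203 = 0.94581… → 0.95
= CMYK(0.43, 0.00, 0.95, 0.20)


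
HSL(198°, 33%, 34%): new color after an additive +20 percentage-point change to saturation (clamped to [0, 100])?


Original S = 33%
Adjustment = +20 percentage points
New S = 33 + (20) = 53
Clamp to [0, 100] → 53
= HSL(198°, 53%, 34%)


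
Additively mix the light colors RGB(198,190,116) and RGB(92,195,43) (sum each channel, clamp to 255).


Additive: each channel = min(255, C₁+C₂)
R: 198+92 = 290 → 255
G: 190+195 = 385 → 255
B: 116+43 = 159 → 159
= RGB(255, 255, 159)


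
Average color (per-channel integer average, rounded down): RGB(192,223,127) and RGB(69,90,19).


Midpoint: each channel = ⌊(C₁+C₂)/2⌋
R: ⌊(192+69)/2⌋ = 130
G: ⌊(223+90)/2⌋ = 156
B: ⌊(127+19)/2⌋ = 73
= RGB(130, 156, 73)


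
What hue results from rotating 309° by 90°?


New hue = (H + rotation) mod 360
New hue = (309 + 90) mod 360
= 399 mod 360
= 39°


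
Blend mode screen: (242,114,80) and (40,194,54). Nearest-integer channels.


Screen: C = 255 - (255-A)×(255-B)/255, rounded to nearest integer
R: 255 - (255-242)×(255-40)/255 = 255 - 2795/255 ≈ 255 - 10.961 = 244.039 → 244
G: 255 - (255-114)×(255-194)/255 = 255 - 8601/255 ≈ 255 - 33.729 = 221.271 → 221
B: 255 - (255-80)×(255-54)/255 = 255 - 35175/255 ≈ 255 - 137.941 = 117.059 → 117
= RGB(244, 221, 117)


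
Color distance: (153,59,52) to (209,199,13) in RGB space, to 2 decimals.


d = √[(R₁-R₂)² + (G₁-G₂)² + (B₁-B₂)²]
d = √[(153-209)² + (59-199)² + (52-13)²]
d = √[3136 + 19600 + 1521]
d = √24257
d ≈ 155.75


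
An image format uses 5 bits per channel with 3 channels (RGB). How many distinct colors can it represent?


Total bits = 5 bits/channel × 3 channels = 15 bits
Distinct colors = 2^15
= 32,768 colors


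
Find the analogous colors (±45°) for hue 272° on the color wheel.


Base hue: 272°
Left analog: (272 - 45) mod 360 = 227°
Right analog: (272 + 45) mod 360 = 317°
Analogous hues = 227° and 317°


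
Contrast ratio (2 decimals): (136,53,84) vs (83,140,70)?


Linearize each sRGB channel c=v/255: c/12.92 if c ≤ 0.04045 else ((c+0.055)/1.055)^2.4
L = 0.2126×R_lin + 0.7152×G_lin + 0.0722×B_lin
Color 1 (136,53,84):
  R=136: 136/255≈0.5333 > 0.04045 → ((0.5333+0.055)/1.055)^2.4 ≈ 0.24620
  G=53: 53/255≈0.2078 > 0.04045 → ((0.2078+0.055)/1.055)^2.4 ≈ 0.03560
  B=84: 84/255≈0.3294 > 0.04045 → ((0.3294+0.055)/1.055)^2.4 ≈ 0.08866
  L1 = 0.2126×0.24620 + 0.7152×0.03560 + 0.0722×0.08866 ≈ 0.08421
Color 2 (83,140,70):
  R=83: 83/255≈0.3255 > 0.04045 → ((0.3255+0.055)/1.055)^2.4 ≈ 0.08650
  G=140: 140/255≈0.5490 > 0.04045 → ((0.5490+0.055)/1.055)^2.4 ≈ 0.26225
  B=70: 70/255≈0.2745 > 0.04045 → ((0.2745+0.055)/1.055)^2.4 ≈ 0.06125
  L2 = 0.2126×0.08650 + 0.7152×0.26225 + 0.0722×0.06125 ≈ 0.21037
Lighter = 0.21037, Darker = 0.08421
Ratio = (L_lighter + 0.05) / (L_darker + 0.05)
Ratio = (0.21037 + 0.05) / (0.08421 + 0.05) = 0.26037 / 0.13421 ≈ 1.9401
Ratio ≈ 1.94:1


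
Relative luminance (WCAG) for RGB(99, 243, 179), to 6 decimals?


Linearize each channel (sRGB transfer function): c = v/255; c_lin = c/12.92 if c ≤ 0.04045, else ((c+0.055)/1.055)^2.4
  R: 99/255 ≈ 0.388235 > 0.04045 → ((0.388235+0.055)/1.055)^2.4 ≈ 0.124772
  G: 243/255 ≈ 0.952941 > 0.04045 → ((0.952941+0.055)/1.055)^2.4 ≈ 0.896269
  B: 179/255 ≈ 0.701961 > 0.04045 → ((0.701961+0.055)/1.055)^2.4 ≈ 0.450786
R_lin = 0.124772, G_lin = 0.896269, B_lin = 0.450786
L = 0.2126×R + 0.7152×G + 0.0722×B
L = 0.2126×0.124772 + 0.7152×0.896269 + 0.0722×0.450786
L ≈ 0.700085


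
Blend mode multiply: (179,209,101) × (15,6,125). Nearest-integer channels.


Multiply: C = A×B/255, rounded to nearest integer
R: 179×15/255 = 2685/255 ≈ 10.529 → 11
G: 209×6/255 = 1254/255 ≈ 4.918 → 5
B: 101×125/255 = 12625/255 ≈ 49.510 → 50
= RGB(11, 5, 50)


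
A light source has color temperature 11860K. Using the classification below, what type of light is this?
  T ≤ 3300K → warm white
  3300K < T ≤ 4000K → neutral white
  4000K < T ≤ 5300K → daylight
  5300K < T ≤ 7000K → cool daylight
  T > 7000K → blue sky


Temperature: 11860K
11860K > 7000K → blue sky
Classification: blue sky


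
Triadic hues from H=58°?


Triadic: equally spaced at 120° intervals
H1 = 58°
H2 = (58 + 120) mod 360 = 178°
H3 = (58 + 240) mod 360 = 298°
Triadic = 58°, 178°, 298°


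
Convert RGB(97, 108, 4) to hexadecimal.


R = 97 → 61 (hex)
G = 108 → 6C (hex)
B = 4 → 04 (hex)
Hex = #616C04


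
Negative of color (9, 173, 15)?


Invert: (255-R, 255-G, 255-B)
R: 255-9 = 246
G: 255-173 = 82
B: 255-15 = 240
= RGB(246, 82, 240)


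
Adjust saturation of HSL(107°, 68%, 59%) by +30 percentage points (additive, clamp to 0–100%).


Original S = 68%
Adjustment = +30 percentage points
New S = 68 + (30) = 98
Clamp to [0, 100] → 98
= HSL(107°, 98%, 59%)


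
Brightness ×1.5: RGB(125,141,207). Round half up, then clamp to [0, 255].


Multiply each channel by 1.5, round half up, clamp to [0, 255]
R: 125×1.5 = 187.5 → round → 188
G: 141×1.5 = 211.5 → round → 212
B: 207×1.5 = 310.5 → round → 311 → clamp → 255
= RGB(188, 212, 255)


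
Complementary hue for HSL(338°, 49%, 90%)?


Complement = opposite side of color wheel = hue + 180°
H' = (338 + 180) mod 360 = 158°
S and L unchanged.
= HSL(158°, 49%, 90%)


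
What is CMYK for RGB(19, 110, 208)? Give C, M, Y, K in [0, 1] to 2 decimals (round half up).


R'=19/255≈0.0745, G'=110/255≈0.4314, B'=208/255≈0.8157
K = 1 - max(R',G',B') = 1 - 208/255 = 47/255 = 0.18431… → 0.18
(1-R'-K)/(1-K) simplifies to (max-R)/max with max = 208:
C = (208-19)/208 = 189/208 = 0.90865… → 0.91
M = (208-110)/208 = 98/208 = 0.47115… → 0.47
Y = (208-208)/208 = 0/208 = 0 → 0.00
= CMYK(0.91, 0.47, 0.00, 0.18)


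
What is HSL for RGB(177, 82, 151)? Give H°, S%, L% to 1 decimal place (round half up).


Normalize: R'=177/255≈0.6941, G'=82/255≈0.3216, B'=151/255≈0.5922
Max=177/255, Min=82/255, Δ=Max-Min=95/255
L = (Max+Min)/2 = (177+82)/510 = 259/510 = 0.50784… → L = 50.8%
L > 0.5 → S = Δ/(2-Max-Min) = 95/(510-177-82) = 95/251 = 0.37848… → S = 37.8%
(the 1/255 factors cancel in S and H, so raw channel differences can be used)
Max is R' → H = 60 × (((G-B)/Δ) mod 6) = 60 × (((82-151)/95) mod 6)
  (-69)/95 = -0.7263…; negative, so add 6 → 5.2736…
  H = 60 × 5.2736… = 316.421…° → H = 316.4°
= HSL(316.4°, 37.8%, 50.8%)


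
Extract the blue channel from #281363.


Color: #281363
R = 28 = 40
G = 13 = 19
B = 63 = 99
Blue = 99


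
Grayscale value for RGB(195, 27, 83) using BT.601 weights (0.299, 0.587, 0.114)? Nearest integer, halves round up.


Gray = 0.299×R + 0.587×G + 0.114×B
Gray = 0.299×195 + 0.587×27 + 0.114×83
Gray = 58.305 + 15.849 + 9.462
Gray = 83.616 → round half up → 84
Gray = 84


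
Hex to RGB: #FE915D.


FE → 254 (R)
91 → 145 (G)
5D → 93 (B)
= RGB(254, 145, 93)


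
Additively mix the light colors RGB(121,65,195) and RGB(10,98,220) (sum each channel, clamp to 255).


Additive: each channel = min(255, C₁+C₂)
R: 121+10 = 131 → 131
G: 65+98 = 163 → 163
B: 195+220 = 415 → 255
= RGB(131, 163, 255)


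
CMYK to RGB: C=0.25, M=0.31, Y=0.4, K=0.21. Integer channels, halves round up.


R = 255 × (1-C) × (1-K) = 255 × 0.75 × 0.79 = 151.0875 → 151
G = 255 × (1-M) × (1-K) = 255 × 0.69 × 0.79 = 139.0005 → 139
B = 255 × (1-Y) × (1-K) = 255 × 0.60 × 0.79 = 120.87 → 121
= RGB(151, 139, 121)


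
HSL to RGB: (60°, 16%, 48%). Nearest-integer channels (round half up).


H=60°, S=0.16, L=0.48
C = (1-|2L-1|)×S = (1-|-0.04|)×0.16 = 0.1536
H' = H/60 = 60/60 ≈ 1.0000; X = C×(1-|H' mod 2 - 1|) = 0.1536
m = L - C/2 = 0.48 - 0.0768 = 0.4032
Sector ⌊H'⌋ = 1 → (R',G',B') = (0.1536, 0.1536, 0.0)
RGB = ((R'+m)×255, (G'+m)×255, (B'+m)×255) = (141.984, 141.984, 102.816)
Round half up → RGB(142, 142, 103)


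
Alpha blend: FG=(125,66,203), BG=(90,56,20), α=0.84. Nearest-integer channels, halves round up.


C = α×F + (1-α)×B, with 1-α = 0.16
R: 0.84×125 + 0.16×90 = 105.00 + 14.40 = 119.40 → 119
G: 0.84×66 + 0.16×56 = 55.44 + 8.96 = 64.40 → 64
B: 0.84×203 + 0.16×20 = 170.52 + 3.20 = 173.72 → 174
= RGB(119, 64, 174)


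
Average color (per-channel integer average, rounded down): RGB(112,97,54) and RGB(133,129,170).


Midpoint: each channel = ⌊(C₁+C₂)/2⌋
R: ⌊(112+133)/2⌋ = 122
G: ⌊(97+129)/2⌋ = 113
B: ⌊(54+170)/2⌋ = 112
= RGB(122, 113, 112)


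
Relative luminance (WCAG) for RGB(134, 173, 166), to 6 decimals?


Linearize each channel (sRGB transfer function): c = v/255; c_lin = c/12.92 if c ≤ 0.04045, else ((c+0.055)/1.055)^2.4
  R: 134/255 ≈ 0.525490 > 0.04045 → ((0.525490+0.055)/1.055)^2.4 ≈ 0.238398
  G: 173/255 ≈ 0.678431 > 0.04045 → ((0.678431+0.055)/1.055)^2.4 ≈ 0.417885
  B: 166/255 ≈ 0.650980 > 0.04045 → ((0.650980+0.055)/1.055)^2.4 ≈ 0.381326
R_lin = 0.238398, G_lin = 0.417885, B_lin = 0.381326
L = 0.2126×R + 0.7152×G + 0.0722×B
L = 0.2126×0.238398 + 0.7152×0.417885 + 0.0722×0.381326
L ≈ 0.377086


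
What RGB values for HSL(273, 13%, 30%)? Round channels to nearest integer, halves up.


H=273°, S=0.13, L=0.30
C = (1-|2L-1|)×S = (1-|-0.40|)×0.13 = 0.078
H' = H/60 = 273/60 ≈ 4.5500; X = C×(1-|H' mod 2 - 1|) = 0.0429
m = L - C/2 = 0.30 - 0.039 = 0.261
Sector ⌊H'⌋ = 4 → (R',G',B') = (0.0429, 0.0, 0.078)
RGB = ((R'+m)×255, (G'+m)×255, (B'+m)×255) = (77.4945, 66.555, 86.445)
Round half up → RGB(77, 67, 86)


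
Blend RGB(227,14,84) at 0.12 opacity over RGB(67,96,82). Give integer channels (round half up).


C = α×F + (1-α)×B, with 1-α = 0.88
R: 0.12×227 + 0.88×67 = 27.24 + 58.96 = 86.20 → 86
G: 0.12×14 + 0.88×96 = 1.68 + 84.48 = 86.16 → 86
B: 0.12×84 + 0.88×82 = 10.08 + 72.16 = 82.24 → 82
= RGB(86, 86, 82)


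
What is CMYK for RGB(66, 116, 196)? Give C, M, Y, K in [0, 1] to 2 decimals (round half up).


R'=66/255≈0.2588, G'=116/255≈0.4549, B'=196/255≈0.7686
K = 1 - max(R',G',B') = 1 - 196/255 = 59/255 = 0.23137… → 0.23
(1-R'-K)/(1-K) simplifies to (max-R)/max with max = 196:
C = (196-66)/196 = 130/196 = 0.66326… → 0.66
M = (196-116)/196 = 80/196 = 0.40816… → 0.41
Y = (196-196)/196 = 0/196 = 0 → 0.00
= CMYK(0.66, 0.41, 0.00, 0.23)


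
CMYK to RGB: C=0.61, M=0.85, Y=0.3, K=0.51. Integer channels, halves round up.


R = 255 × (1-C) × (1-K) = 255 × 0.39 × 0.49 = 48.7305 → 49
G = 255 × (1-M) × (1-K) = 255 × 0.15 × 0.49 = 18.7425 → 19
B = 255 × (1-Y) × (1-K) = 255 × 0.70 × 0.49 = 87.465 → 87
= RGB(49, 19, 87)


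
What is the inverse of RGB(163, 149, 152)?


Invert: (255-R, 255-G, 255-B)
R: 255-163 = 92
G: 255-149 = 106
B: 255-152 = 103
= RGB(92, 106, 103)


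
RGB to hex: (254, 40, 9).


R = 254 → FE (hex)
G = 40 → 28 (hex)
B = 9 → 09 (hex)
Hex = #FE2809


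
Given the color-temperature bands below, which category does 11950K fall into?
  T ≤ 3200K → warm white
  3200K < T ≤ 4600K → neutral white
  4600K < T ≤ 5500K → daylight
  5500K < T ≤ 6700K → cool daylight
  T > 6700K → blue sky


Temperature: 11950K
11950K > 6700K → blue sky
Classification: blue sky
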